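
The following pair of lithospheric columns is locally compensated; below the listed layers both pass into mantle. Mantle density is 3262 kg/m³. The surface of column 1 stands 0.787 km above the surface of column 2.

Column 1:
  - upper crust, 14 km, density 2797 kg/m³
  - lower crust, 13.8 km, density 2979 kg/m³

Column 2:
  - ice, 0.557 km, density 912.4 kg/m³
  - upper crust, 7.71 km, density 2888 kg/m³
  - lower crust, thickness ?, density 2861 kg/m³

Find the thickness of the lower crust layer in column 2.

9.12 km

Take the compensation level at the base of the deeper column (depth z_c below the surface of column 1) and equate Σ ρ_i t_i down to z_c; mantle fills any gap and the z_c terms cancel.
Column 1: 14×2797 + 13.8×2979 + (z_c − 27.8)×3262
Column 2: 0.787×0 + 0.557×912.4 + 7.71×2888 + x×2861 + (z_c − 0.787 − 8.267 − x)×3262
The z_c×3262 term appears on both sides and cancels. Collect the known terms of each column as K = Σ(ρt)_known − 3262 × (depth of known layers): K_1 = 80268.2 − 3262×27.8 = −10415.4; K_2 = 22774.6868 − 3262×(0.787 + 8.267) = −6759.4612.
Balance: K_1 = K_2 − x×(3262 − 2861), so x = (K_2 − K_1)/(3262 − 2861) = 3655.94/401 = 9.12 km.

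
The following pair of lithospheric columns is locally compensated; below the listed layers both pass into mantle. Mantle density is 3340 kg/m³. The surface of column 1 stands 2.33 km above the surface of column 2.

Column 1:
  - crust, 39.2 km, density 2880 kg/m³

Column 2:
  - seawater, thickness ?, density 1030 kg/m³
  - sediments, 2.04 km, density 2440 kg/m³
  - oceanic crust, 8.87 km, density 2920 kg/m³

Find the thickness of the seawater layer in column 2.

Take the compensation level at the base of the deeper column (depth z_c below the surface of column 1) and equate Σ ρ_i t_i down to z_c; mantle fills any gap and the z_c terms cancel.
Column 1: 39.2×2880 + (z_c − 39.2)×3340
Column 2: 2.33×0 + x×1030 + 2.04×2440 + 8.87×2920 + (z_c − 2.33 − 10.91 − x)×3340
The z_c×3340 term appears on both sides and cancels. Collect the known terms of each column as K = Σ(ρt)_known − 3340 × (depth of known layers): K_1 = 112896 − 3340×39.2 = −18032; K_2 = 30878 − 3340×(2.33 + 10.91) = −13343.6.
Balance: K_1 = K_2 − x×(3340 − 1030), so x = (K_2 − K_1)/(3340 − 1030) = 4688.4/2310 = 2.03 km.

2.03 km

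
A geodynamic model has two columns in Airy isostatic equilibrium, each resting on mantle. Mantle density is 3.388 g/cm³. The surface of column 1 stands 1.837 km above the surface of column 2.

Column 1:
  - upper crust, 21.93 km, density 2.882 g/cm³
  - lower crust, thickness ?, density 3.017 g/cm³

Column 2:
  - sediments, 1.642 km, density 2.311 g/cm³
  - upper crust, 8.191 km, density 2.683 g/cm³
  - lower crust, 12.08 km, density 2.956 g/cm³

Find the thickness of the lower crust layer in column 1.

21.3 km

Take the compensation level at the base of the deeper column (depth z_c below the surface of column 1) and equate Σ ρ_i t_i down to z_c; mantle fills any gap and the z_c terms cancel.
Column 1: 21.93×2.882 + x×3.017 + (z_c − 21.93 − x)×3.388
Column 2: 1.837×0 + 1.642×2.311 + 8.191×2.683 + 12.08×2.956 + (z_c − 1.837 − 21.913)×3.388
The z_c×3.388 term appears on both sides and cancels. Collect the known terms of each column as K = Σ(ρt)_known − 3.388 × (depth of known layers): K_1 = 63.20226 − 3.388×21.93 = −11.09658; K_2 = 61.479595 − 3.388×(1.837 + 21.913) = −18.985405.
Balance: K_1 − x×(3.388 − 3.017) = K_2, so x = (K_1 − K_2)/(3.388 − 3.017) = 7.88882/0.371 = 21.3 km.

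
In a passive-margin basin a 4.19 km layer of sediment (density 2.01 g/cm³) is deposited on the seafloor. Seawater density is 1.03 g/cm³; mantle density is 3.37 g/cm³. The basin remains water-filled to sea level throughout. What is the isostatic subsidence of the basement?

1.75 km

Submarine loading: the sediment displaces seawater, and the subsidence is in turn flooded, so s (ρ_m − ρ_w) = t (ρ_sed − ρ_w).
s = 4.19 km × (2.01 − 1.03) / (3.37 − 1.03) = 1.75 km.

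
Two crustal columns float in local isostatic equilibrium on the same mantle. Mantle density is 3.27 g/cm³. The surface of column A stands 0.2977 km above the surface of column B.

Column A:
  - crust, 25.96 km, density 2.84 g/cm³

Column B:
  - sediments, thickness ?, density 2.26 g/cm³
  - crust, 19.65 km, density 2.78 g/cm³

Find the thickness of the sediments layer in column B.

Take the compensation level at the base of the deeper column (depth z_c below the surface of column A) and equate Σ ρ_i t_i down to z_c; mantle fills any gap and the z_c terms cancel.
Column A: 25.96×2.84 + (z_c − 25.96)×3.27
Column B: 0.2977×0 + x×2.26 + 19.65×2.78 + (z_c − 0.2977 − 19.65 − x)×3.27
The z_c×3.27 term appears on both sides and cancels. Collect the known terms of each column as K = Σ(ρt)_known − 3.27 × (depth of known layers): K_A = 73.7264 − 3.27×25.96 = −11.1628; K_B = 54.627 − 3.27×(0.2977 + 19.65) = −10.601979.
Balance: K_A = K_B − x×(3.27 − 2.26), so x = (K_B − K_A)/(3.27 − 2.26) = 0.560821/1.01 = 0.555 km.

0.555 km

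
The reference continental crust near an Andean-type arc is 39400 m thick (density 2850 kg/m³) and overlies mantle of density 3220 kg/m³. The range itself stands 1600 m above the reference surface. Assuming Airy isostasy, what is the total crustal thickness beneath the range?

Root depth r = h ρ_c / (ρ_m − ρ_c) = 1600 m × 2850 / 370 = 12320 m.
Total thickness = T + h + r = 39400 m + 1600 m + 12320 m = 53300 m.

53300 m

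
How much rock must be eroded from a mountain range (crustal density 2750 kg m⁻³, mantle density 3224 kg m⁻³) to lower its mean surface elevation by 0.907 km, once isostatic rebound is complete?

Net drop Δ = e − u = e − e ρ_c/ρ_m = e (ρ_m − ρ_c)/ρ_m.
e = Δ ρ_m/(ρ_m − ρ_c) = 0.907 km × 3224/474 = 6.17 km.

6.17 km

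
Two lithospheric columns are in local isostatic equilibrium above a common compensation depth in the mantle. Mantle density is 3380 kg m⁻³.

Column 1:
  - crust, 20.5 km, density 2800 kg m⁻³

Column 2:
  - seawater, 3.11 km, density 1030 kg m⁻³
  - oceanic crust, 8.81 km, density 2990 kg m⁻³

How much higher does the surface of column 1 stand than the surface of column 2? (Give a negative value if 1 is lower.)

For any compensation level in the mantle, the mantle terms cancel and isostasy reduces to e = (Σt_1 − Σt_2) − (Σ(ρt)_1 − Σ(ρt)_2) / ρ_m.
Σt_1 = 20.5 km; Σt_2 = 11.92 km; Σ(ρt)_1 = 57400; Σ(ρt)_2 = 29545.2 (in km·kg m⁻³).
e = (20.5 − 11.92) − (57400 − 29545.2) / 3380 = 0.339 km.

0.339 km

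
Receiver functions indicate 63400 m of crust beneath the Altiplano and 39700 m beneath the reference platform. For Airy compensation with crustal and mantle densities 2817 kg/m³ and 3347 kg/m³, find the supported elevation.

Excess crust Δ = 63400 m − 39700 m = 23700 m, split between elevation h and root r with h + r = Δ.
Airy balance ρ_c h = (ρ_m − ρ_c) r gives r = h ρ_c/(ρ_m − ρ_c), so h (1 + ρ_c/(ρ_m − ρ_c)) = Δ, i.e. h = Δ (ρ_m − ρ_c)/ρ_m.
h = 23700 m × 530/3347 = 3750 m.

3750 m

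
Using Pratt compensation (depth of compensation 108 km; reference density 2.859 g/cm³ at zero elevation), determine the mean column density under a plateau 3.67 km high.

2.77 g/cm³

Pratt balance: ρ_ref D = ρ (D + h).
ρ = ρ_ref D/(D + h) = 2.859 × 108 km/(108 km + 3.67 km) = 2.77 g/cm³.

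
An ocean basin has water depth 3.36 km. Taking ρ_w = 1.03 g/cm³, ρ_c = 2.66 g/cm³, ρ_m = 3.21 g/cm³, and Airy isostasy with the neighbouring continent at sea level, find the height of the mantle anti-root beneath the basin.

9.96 km

Isostatic balance requires: replacing crust with seawater at the top is compensated by replacing crust with mantle at the base: d (ρ_c − ρ_w) = a (ρ_m − ρ_c).
a = d (ρ_c − ρ_w)/(ρ_m − ρ_c) = 3.36 km × 1.63/0.55 = 9.96 km.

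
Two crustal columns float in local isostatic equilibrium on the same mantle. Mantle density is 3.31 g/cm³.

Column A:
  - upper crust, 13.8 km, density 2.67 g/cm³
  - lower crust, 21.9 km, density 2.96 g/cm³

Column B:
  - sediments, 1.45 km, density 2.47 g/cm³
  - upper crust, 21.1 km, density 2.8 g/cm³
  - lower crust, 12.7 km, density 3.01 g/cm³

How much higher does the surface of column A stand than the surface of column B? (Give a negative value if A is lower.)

0.214 km

For any compensation level in the mantle, the mantle terms cancel and isostasy reduces to e = (Σt_A − Σt_B) − (Σ(ρt)_A − Σ(ρt)_B) / ρ_m.
Σt_A = 35.7 km; Σt_B = 35.25 km; Σ(ρt)_A = 101.67; Σ(ρt)_B = 100.8885 (in km·g/cm³).
e = (35.7 − 35.25) − (101.67 − 100.8885) / 3.31 = 0.214 km.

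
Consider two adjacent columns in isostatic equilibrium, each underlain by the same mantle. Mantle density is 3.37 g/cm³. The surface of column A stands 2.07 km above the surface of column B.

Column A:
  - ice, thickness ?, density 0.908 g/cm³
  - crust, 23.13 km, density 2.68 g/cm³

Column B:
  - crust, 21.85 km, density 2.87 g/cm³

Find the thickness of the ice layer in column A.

0.788 km

Take the compensation level at the base of the deeper column (depth z_c below the surface of column A) and equate Σ ρ_i t_i down to z_c; mantle fills any gap and the z_c terms cancel.
Column A: x×0.908 + 23.13×2.68 + (z_c − 23.13 − x)×3.37
Column B: 2.07×0 + 21.85×2.87 + (z_c − 2.07 − 21.85)×3.37
The z_c×3.37 term appears on both sides and cancels. Collect the known terms of each column as K = Σ(ρt)_known − 3.37 × (depth of known layers): K_A = 61.9884 − 3.37×23.13 = −15.9597; K_B = 62.7095 − 3.37×(2.07 + 21.85) = −17.9009.
Balance: K_A − x×(3.37 − 0.908) = K_B, so x = (K_A − K_B)/(3.37 − 0.908) = 1.9412/2.462 = 0.788 km.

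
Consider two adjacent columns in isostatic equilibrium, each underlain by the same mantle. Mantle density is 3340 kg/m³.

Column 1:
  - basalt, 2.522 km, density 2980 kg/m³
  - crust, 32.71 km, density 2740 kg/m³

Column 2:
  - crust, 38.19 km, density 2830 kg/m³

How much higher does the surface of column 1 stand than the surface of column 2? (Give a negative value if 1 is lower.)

0.316 km

For any compensation level in the mantle, the mantle terms cancel and isostasy reduces to e = (Σt_1 − Σt_2) − (Σ(ρt)_1 − Σ(ρt)_2) / ρ_m.
Σt_1 = 35.232 km; Σt_2 = 38.19 km; Σ(ρt)_1 = 97140.96; Σ(ρt)_2 = 108077.7 (in km·kg/m³).
e = (35.232 − 38.19) − (97140.96 − 108077.7) / 3340 = 0.316 km.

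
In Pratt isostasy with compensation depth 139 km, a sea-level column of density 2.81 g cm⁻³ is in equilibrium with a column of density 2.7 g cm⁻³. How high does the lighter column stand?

5.66 km

ρ_ref D = ρ (D + h) → h = D (ρ_ref − ρ)/ρ.
h = 139 km × (2.81 − 2.7)/2.7 = 5.66 km.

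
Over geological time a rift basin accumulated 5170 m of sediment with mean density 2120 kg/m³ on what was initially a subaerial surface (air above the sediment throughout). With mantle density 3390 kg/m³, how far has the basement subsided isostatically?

Subaerial load: s = t ρ_sed / ρ_m = 5170 m × 2120/3390 = 3230 m.

3230 m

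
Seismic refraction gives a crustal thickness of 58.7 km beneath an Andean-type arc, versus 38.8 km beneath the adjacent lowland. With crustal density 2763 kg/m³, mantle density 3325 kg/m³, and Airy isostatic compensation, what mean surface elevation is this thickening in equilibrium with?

3.36 km

Excess crust Δ = 58.7 km − 38.8 km = 19.9 km, split between elevation h and root r with h + r = Δ.
Airy balance ρ_c h = (ρ_m − ρ_c) r gives r = h ρ_c/(ρ_m − ρ_c), so h (1 + ρ_c/(ρ_m − ρ_c)) = Δ, i.e. h = Δ (ρ_m − ρ_c)/ρ_m.
h = 19.9 km × 562/3325 = 3.36 km.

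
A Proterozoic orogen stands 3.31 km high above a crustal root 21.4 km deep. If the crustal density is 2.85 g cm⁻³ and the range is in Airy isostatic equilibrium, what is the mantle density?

3.29 g cm⁻³

Airy balance: ρ_c h = (ρ_m − ρ_c) r → ρ_m = ρ_c (1 + h/r).
ρ_m = 2.85 × (1 + 3.31 km/21.4 km) = 3.29 g cm⁻³.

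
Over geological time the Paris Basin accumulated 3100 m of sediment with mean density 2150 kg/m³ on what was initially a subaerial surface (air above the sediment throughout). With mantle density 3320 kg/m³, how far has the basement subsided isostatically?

2010 m

Subaerial load: s = t ρ_sed / ρ_m = 3100 m × 2150/3320 = 2010 m.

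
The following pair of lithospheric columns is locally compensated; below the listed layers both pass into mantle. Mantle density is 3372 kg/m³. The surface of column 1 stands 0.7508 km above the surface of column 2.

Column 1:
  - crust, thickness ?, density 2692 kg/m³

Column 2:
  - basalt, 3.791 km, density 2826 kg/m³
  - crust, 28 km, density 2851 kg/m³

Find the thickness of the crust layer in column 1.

28.2 km

Take the compensation level at the base of the deeper column (depth z_c below the surface of column 1) and equate Σ ρ_i t_i down to z_c; mantle fills any gap and the z_c terms cancel.
Column 1: x×2692 + (z_c − 0 − x)×3372
Column 2: 0.7508×0 + 3.791×2826 + 28×2851 + (z_c − 0.7508 − 31.791)×3372
The z_c×3372 term appears on both sides and cancels. Collect the known terms of each column as K = Σ(ρt)_known − 3372 × (depth of known layers): K_1 = 0 − 3372×0 = 0; K_2 = 90541.366 − 3372×(0.7508 + 31.791) = −19189.5836.
Balance: K_1 − x×(3372 − 2692) = K_2, so x = (K_1 − K_2)/(3372 − 2692) = 19189.6/680 = 28.2 km.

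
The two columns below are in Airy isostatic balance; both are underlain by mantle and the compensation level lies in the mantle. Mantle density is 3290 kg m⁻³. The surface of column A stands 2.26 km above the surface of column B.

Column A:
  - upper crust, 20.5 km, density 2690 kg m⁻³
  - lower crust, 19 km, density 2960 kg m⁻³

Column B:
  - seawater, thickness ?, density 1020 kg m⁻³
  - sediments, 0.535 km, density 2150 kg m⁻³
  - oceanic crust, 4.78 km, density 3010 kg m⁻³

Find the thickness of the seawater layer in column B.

Take the compensation level at the base of the deeper column (depth z_c below the surface of column A) and equate Σ ρ_i t_i down to z_c; mantle fills any gap and the z_c terms cancel.
Column A: 20.5×2690 + 19×2960 + (z_c − 39.5)×3290
Column B: 2.26×0 + x×1020 + 0.535×2150 + 4.78×3010 + (z_c − 2.26 − 5.315 − x)×3290
The z_c×3290 term appears on both sides and cancels. Collect the known terms of each column as K = Σ(ρt)_known − 3290 × (depth of known layers): K_A = 111385 − 3290×39.5 = −18570; K_B = 15538.05 − 3290×(2.26 + 5.315) = −9383.7.
Balance: K_A = K_B − x×(3290 − 1020), so x = (K_B − K_A)/(3290 − 1020) = 9186.3/2270 = 4.05 km.

4.05 km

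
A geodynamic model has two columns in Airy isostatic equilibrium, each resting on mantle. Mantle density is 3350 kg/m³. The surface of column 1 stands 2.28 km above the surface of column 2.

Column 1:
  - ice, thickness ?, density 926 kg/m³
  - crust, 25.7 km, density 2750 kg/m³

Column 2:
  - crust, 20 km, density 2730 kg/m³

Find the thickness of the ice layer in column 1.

1.91 km

Take the compensation level at the base of the deeper column (depth z_c below the surface of column 1) and equate Σ ρ_i t_i down to z_c; mantle fills any gap and the z_c terms cancel.
Column 1: x×926 + 25.7×2750 + (z_c − 25.7 − x)×3350
Column 2: 2.28×0 + 20×2730 + (z_c − 2.28 − 20)×3350
The z_c×3350 term appears on both sides and cancels. Collect the known terms of each column as K = Σ(ρt)_known − 3350 × (depth of known layers): K_1 = 70675 − 3350×25.7 = −15420; K_2 = 54600 − 3350×(2.28 + 20) = −20038.
Balance: K_1 − x×(3350 − 926) = K_2, so x = (K_1 − K_2)/(3350 − 926) = 4618/2424 = 1.91 km.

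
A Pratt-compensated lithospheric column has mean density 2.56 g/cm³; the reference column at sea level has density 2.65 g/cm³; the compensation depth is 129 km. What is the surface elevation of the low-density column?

ρ_ref D = ρ (D + h) → h = D (ρ_ref − ρ)/ρ.
h = 129 km × (2.65 − 2.56)/2.56 = 4.54 km.

4.54 km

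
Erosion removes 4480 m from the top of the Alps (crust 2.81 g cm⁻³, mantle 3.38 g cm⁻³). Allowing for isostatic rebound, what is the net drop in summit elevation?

756 m

Rebound u = e ρ_c/ρ_m = 4480 m × 2.81/3.38 = 3724 m.
Net surface drop = e − u = 4480 m − 3724 m = e (ρ_m − ρ_c)/ρ_m = 756 m.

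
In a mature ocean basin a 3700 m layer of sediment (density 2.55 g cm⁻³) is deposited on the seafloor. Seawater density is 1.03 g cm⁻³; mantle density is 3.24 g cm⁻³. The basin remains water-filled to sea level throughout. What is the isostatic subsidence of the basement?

Submarine loading: the sediment displaces seawater, and the subsidence is in turn flooded, so s (ρ_m − ρ_w) = t (ρ_sed − ρ_w).
s = 3700 m × (2.55 − 1.03) / (3.24 − 1.03) = 2540 m.

2540 m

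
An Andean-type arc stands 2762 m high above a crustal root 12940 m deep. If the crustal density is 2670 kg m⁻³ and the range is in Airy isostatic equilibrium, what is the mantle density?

Airy balance: ρ_c h = (ρ_m − ρ_c) r → ρ_m = ρ_c (1 + h/r).
ρ_m = 2670 × (1 + 2762 m/12940 m) = 3240 kg m⁻³.

3240 kg m⁻³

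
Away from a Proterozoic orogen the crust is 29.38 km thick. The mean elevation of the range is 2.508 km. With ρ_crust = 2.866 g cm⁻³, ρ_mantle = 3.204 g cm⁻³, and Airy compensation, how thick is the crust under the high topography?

53.2 km

Root depth r = h ρ_c / (ρ_m − ρ_c) = 2.508 km × 2.866 / 0.338 = 21.27 km.
Total thickness = T + h + r = 29.38 km + 2.508 km + 21.27 km = 53.2 km.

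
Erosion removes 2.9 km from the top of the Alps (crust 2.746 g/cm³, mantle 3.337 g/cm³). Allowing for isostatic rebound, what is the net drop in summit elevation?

0.514 km

Rebound u = e ρ_c/ρ_m = 2.9 km × 2.746/3.337 = 2.386 km.
Net surface drop = e − u = 2.9 km − 2.386 km = e (ρ_m − ρ_c)/ρ_m = 0.514 km.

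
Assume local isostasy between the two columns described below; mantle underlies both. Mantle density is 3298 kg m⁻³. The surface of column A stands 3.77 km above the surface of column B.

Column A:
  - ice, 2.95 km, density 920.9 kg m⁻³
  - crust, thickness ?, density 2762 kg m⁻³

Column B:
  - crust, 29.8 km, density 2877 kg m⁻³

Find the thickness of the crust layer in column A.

33.5 km

Take the compensation level at the base of the deeper column (depth z_c below the surface of column A) and equate Σ ρ_i t_i down to z_c; mantle fills any gap and the z_c terms cancel.
Column A: 2.95×920.9 + x×2762 + (z_c − 2.95 − x)×3298
Column B: 3.77×0 + 29.8×2877 + (z_c − 3.77 − 29.8)×3298
The z_c×3298 term appears on both sides and cancels. Collect the known terms of each column as K = Σ(ρt)_known − 3298 × (depth of known layers): K_A = 2716.655 − 3298×2.95 = −7012.445; K_B = 85734.6 − 3298×(3.77 + 29.8) = −24979.26.
Balance: K_A − x×(3298 − 2762) = K_B, so x = (K_A − K_B)/(3298 − 2762) = 17966.8/536 = 33.5 km.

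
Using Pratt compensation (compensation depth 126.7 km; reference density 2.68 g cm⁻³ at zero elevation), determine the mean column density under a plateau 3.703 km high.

2.6 g cm⁻³

Pratt balance: ρ_ref D = ρ (D + h).
ρ = ρ_ref D/(D + h) = 2.68 × 126.7 km/(126.7 km + 3.703 km) = 2.6 g cm⁻³.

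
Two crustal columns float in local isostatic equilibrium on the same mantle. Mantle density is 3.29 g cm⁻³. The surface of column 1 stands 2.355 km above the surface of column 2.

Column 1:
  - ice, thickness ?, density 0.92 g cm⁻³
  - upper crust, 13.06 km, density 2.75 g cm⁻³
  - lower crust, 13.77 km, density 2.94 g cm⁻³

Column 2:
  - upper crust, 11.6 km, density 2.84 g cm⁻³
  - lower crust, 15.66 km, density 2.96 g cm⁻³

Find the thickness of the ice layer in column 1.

2.64 km

Take the compensation level at the base of the deeper column (depth z_c below the surface of column 1) and equate Σ ρ_i t_i down to z_c; mantle fills any gap and the z_c terms cancel.
Column 1: x×0.92 + 13.06×2.75 + 13.77×2.94 + (z_c − 26.83 − x)×3.29
Column 2: 2.355×0 + 11.6×2.84 + 15.66×2.96 + (z_c − 2.355 − 27.26)×3.29
The z_c×3.29 term appears on both sides and cancels. Collect the known terms of each column as K = Σ(ρt)_known − 3.29 × (depth of known layers): K_1 = 76.3988 − 3.29×26.83 = −11.8719; K_2 = 79.2976 − 3.29×(2.355 + 27.26) = −18.13575.
Balance: K_1 − x×(3.29 − 0.92) = K_2, so x = (K_1 − K_2)/(3.29 − 0.92) = 6.26385/2.37 = 2.64 km.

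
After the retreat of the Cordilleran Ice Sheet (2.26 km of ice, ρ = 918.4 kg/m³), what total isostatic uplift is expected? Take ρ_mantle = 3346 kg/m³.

Removing the load lets mantle flow back in; uplift u satisfies ρ_ice t = ρ_m u.
u = t ρ_ice/ρ_m = 2.26 km × 918.4/3346 = 0.62 km.

0.62 km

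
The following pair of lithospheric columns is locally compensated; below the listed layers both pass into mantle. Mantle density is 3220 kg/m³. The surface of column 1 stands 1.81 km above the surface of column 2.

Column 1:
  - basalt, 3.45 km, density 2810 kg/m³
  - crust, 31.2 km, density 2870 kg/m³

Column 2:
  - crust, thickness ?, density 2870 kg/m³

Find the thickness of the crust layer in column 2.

Take the compensation level at the base of the deeper column (depth z_c below the surface of column 1) and equate Σ ρ_i t_i down to z_c; mantle fills any gap and the z_c terms cancel.
Column 1: 3.45×2810 + 31.2×2870 + (z_c − 34.65)×3220
Column 2: 1.81×0 + x×2870 + (z_c − 1.81 − 0 − x)×3220
The z_c×3220 term appears on both sides and cancels. Collect the known terms of each column as K = Σ(ρt)_known − 3220 × (depth of known layers): K_1 = 99238.5 − 3220×34.65 = −12334.5; K_2 = 0 − 3220×(1.81 + 0) = −5828.2.
Balance: K_1 = K_2 − x×(3220 − 2870), so x = (K_2 − K_1)/(3220 − 2870) = 6506.3/350 = 18.6 km.

18.6 km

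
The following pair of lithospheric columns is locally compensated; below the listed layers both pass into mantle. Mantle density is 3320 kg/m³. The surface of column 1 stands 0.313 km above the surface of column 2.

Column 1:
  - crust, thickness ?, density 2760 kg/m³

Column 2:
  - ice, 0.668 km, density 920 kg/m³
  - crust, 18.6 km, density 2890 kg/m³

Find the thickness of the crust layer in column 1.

19 km

Take the compensation level at the base of the deeper column (depth z_c below the surface of column 1) and equate Σ ρ_i t_i down to z_c; mantle fills any gap and the z_c terms cancel.
Column 1: x×2760 + (z_c − 0 − x)×3320
Column 2: 0.313×0 + 0.668×920 + 18.6×2890 + (z_c − 0.313 − 19.268)×3320
The z_c×3320 term appears on both sides and cancels. Collect the known terms of each column as K = Σ(ρt)_known − 3320 × (depth of known layers): K_1 = 0 − 3320×0 = 0; K_2 = 54368.56 − 3320×(0.313 + 19.268) = −10640.36.
Balance: K_1 − x×(3320 − 2760) = K_2, so x = (K_1 − K_2)/(3320 − 2760) = 10640.4/560 = 19 km.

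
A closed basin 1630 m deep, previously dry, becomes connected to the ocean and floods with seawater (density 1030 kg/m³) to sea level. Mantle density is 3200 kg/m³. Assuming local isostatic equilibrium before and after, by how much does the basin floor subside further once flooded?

774 m

After flooding the water column is d + s deep. Its weight must equal the weight of mantle displaced by the extra subsidence s: (d + s) ρ_w = s ρ_m.
s = d ρ_w / (ρ_m − ρ_w) = 1630 m × 1030/(3200 − 1030) = 774 m.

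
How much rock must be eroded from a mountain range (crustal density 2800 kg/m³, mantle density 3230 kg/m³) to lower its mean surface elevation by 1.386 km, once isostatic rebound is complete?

Net drop Δ = e − u = e − e ρ_c/ρ_m = e (ρ_m − ρ_c)/ρ_m.
e = Δ ρ_m/(ρ_m − ρ_c) = 1.386 km × 3230/430 = 10.4 km.

10.4 km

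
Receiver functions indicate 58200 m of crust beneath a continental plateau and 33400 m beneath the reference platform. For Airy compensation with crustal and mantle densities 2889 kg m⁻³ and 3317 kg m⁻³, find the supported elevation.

Excess crust Δ = 58200 m − 33400 m = 24800 m, split between elevation h and root r with h + r = Δ.
Airy balance ρ_c h = (ρ_m − ρ_c) r gives r = h ρ_c/(ρ_m − ρ_c), so h (1 + ρ_c/(ρ_m − ρ_c)) = Δ, i.e. h = Δ (ρ_m − ρ_c)/ρ_m.
h = 24800 m × 428/3317 = 3200 m.

3200 m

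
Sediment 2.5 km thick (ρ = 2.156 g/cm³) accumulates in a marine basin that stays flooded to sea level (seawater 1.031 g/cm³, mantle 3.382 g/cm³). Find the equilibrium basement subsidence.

1.2 km

Submarine loading: the sediment displaces seawater, and the subsidence is in turn flooded, so s (ρ_m − ρ_w) = t (ρ_sed − ρ_w).
s = 2.5 km × (2.156 − 1.031) / (3.382 − 1.031) = 1.2 km.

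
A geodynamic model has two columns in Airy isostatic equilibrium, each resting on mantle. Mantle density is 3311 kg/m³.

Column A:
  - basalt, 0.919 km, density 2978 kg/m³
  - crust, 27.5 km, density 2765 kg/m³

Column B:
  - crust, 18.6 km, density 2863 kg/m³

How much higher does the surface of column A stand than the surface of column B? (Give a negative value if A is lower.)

2.11 km

For any compensation level in the mantle, the mantle terms cancel and isostasy reduces to e = (Σt_A − Σt_B) − (Σ(ρt)_A − Σ(ρt)_B) / ρ_m.
Σt_A = 28.419 km; Σt_B = 18.6 km; Σ(ρt)_A = 78774.282; Σ(ρt)_B = 53251.8 (in km·kg/m³).
e = (28.419 − 18.6) − (78774.282 − 53251.8) / 3311 = 2.11 km.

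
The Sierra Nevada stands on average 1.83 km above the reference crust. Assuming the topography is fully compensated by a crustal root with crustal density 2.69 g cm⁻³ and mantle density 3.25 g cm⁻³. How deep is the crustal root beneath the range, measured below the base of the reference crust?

8.79 km

In Airy isostatic equilibrium: the weight of the topography is balanced by the buoyancy of the root, ρ_c h = (ρ_m − ρ_c) r.
r = h · ρ_c / (ρ_m − ρ_c) = 1.83 km × 2.69 / (3.25 − 2.69) = 8.79 km.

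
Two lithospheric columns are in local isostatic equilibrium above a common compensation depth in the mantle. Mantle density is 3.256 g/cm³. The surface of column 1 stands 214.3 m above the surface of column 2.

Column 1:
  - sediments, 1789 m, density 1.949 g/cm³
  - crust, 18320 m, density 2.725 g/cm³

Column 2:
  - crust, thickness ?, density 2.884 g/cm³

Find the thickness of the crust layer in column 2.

30600 m

Take the compensation level at the base of the deeper column (depth z_c below the surface of column 1) and equate Σ ρ_i t_i down to z_c; mantle fills any gap and the z_c terms cancel.
Column 1: 1789×1.949 + 18320×2.725 + (z_c − 20109)×3.256
Column 2: 214.3×0 + x×2.884 + (z_c − 214.3 − 0 − x)×3.256
The z_c×3.256 term appears on both sides and cancels. Collect the known terms of each column as K = Σ(ρt)_known − 3.256 × (depth of known layers): K_1 = 53408.761 − 3.256×20109 = −12066.143; K_2 = 0 − 3.256×(214.3 + 0) = −697.7608.
Balance: K_1 = K_2 − x×(3.256 − 2.884), so x = (K_2 − K_1)/(3.256 − 2.884) = 11368.4/0.372 = 30600 m.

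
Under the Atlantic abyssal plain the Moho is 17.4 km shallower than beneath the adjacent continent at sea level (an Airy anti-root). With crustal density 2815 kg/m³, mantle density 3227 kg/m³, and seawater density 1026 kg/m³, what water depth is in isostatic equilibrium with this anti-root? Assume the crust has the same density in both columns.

Replacing a thickness d of crust by seawater at the top must be balanced by replacing crust with mantle at the base: d (ρ_c − ρ_w) = a (ρ_m − ρ_c).
d = a (ρ_m − ρ_c)/(ρ_c − ρ_w) = 17.4 km × 412/1789 = 4.01 km.

4.01 km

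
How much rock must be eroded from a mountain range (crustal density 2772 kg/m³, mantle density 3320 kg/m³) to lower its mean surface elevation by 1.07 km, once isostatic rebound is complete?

Net drop Δ = e − u = e − e ρ_c/ρ_m = e (ρ_m − ρ_c)/ρ_m.
e = Δ ρ_m/(ρ_m − ρ_c) = 1.07 km × 3320/548 = 6.48 km.

6.48 km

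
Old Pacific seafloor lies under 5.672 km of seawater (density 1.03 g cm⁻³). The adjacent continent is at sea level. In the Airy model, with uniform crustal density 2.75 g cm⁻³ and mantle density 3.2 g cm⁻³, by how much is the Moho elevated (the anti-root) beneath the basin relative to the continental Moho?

In Airy isostatic equilibrium: replacing crust with seawater at the top is compensated by replacing crust with mantle at the base: d (ρ_c − ρ_w) = a (ρ_m − ρ_c).
a = d (ρ_c − ρ_w)/(ρ_m − ρ_c) = 5.672 km × 1.72/0.45 = 21.7 km.

21.7 km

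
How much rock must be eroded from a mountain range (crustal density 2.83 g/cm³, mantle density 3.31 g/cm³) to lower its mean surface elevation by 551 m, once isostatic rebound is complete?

3800 m

Net drop Δ = e − u = e − e ρ_c/ρ_m = e (ρ_m − ρ_c)/ρ_m.
e = Δ ρ_m/(ρ_m − ρ_c) = 551 m × 3.31/0.48 = 3800 m.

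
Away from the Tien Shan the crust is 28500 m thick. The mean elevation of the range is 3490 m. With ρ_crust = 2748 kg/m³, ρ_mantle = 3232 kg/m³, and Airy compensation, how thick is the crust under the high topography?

Root depth r = h ρ_c / (ρ_m − ρ_c) = 3490 m × 2748 / 484 = 19820 m.
Total thickness = T + h + r = 28500 m + 3490 m + 19820 m = 51800 m.

51800 m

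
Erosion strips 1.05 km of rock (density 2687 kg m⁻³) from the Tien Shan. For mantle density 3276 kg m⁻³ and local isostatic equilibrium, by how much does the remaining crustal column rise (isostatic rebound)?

0.861 km

Unloading: uplift u = e ρ_c/ρ_m = 1.05 km × 2687/3276 = 0.861 km.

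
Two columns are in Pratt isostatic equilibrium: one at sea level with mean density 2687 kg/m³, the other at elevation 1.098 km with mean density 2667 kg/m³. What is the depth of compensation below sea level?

ρ_ref D = ρ (D + h) → D (ρ_ref − ρ) = ρ h.
D = ρ h/(ρ_ref − ρ) = 2667 × 1.098 km/(2687 − 2667) = 146 km.

146 km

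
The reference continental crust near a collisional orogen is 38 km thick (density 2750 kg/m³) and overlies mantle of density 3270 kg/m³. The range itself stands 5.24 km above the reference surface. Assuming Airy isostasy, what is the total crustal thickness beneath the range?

Root depth r = h ρ_c / (ρ_m − ρ_c) = 5.24 km × 2750 / 520 = 27.71 km.
Total thickness = T + h + r = 38 km + 5.24 km + 27.71 km = 71 km.

71 km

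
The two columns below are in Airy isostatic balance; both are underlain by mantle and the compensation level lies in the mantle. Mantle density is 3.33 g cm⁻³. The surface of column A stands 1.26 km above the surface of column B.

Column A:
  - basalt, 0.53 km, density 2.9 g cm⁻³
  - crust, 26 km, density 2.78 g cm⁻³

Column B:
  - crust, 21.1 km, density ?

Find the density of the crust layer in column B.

2.84 g cm⁻³

Take the compensation level at the base of the deeper column (depth z_c below the surface of column A) and equate Σ ρ_i t_i down to z_c; mantle fills any gap and the z_c terms cancel.
Column A: 0.53×2.9 + 26×2.78 + (z_c − 26.53)×3.33
Column B: 1.26×0 + 21.1×ρ + (z_c − 1.26 − 21.1)×3.33
The z_c×3.33 term appears on both sides and cancels. Collect the known terms of each column as K = Σ(ρt)_known − 3.33 × (depth of known layers): K_A = 73.817 − 3.33×26.53 = −14.5279; K_B = 0 − 3.33×(1.26 + 21.1) = −74.4588.
Balance: K_A = K_B + 21.1×ρ, so ρ = (K_A − K_B)/21.1 = 59.9309/21.1 = 2.84 g cm⁻³.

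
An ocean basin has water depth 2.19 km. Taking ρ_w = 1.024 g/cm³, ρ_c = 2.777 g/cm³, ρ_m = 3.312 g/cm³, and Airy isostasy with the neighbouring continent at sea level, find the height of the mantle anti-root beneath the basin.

7.18 km

Isostatic balance requires: replacing crust with seawater at the top is compensated by replacing crust with mantle at the base: d (ρ_c − ρ_w) = a (ρ_m − ρ_c).
a = d (ρ_c − ρ_w)/(ρ_m − ρ_c) = 2.19 km × 1.753/0.535 = 7.18 km.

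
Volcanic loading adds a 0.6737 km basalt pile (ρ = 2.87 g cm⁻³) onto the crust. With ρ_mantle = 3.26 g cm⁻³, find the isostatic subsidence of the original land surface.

Subaerial loading: s = t ρ_load / ρ_m.
s = 0.6737 km × 2.87/3.26 = 0.593 km.

0.593 km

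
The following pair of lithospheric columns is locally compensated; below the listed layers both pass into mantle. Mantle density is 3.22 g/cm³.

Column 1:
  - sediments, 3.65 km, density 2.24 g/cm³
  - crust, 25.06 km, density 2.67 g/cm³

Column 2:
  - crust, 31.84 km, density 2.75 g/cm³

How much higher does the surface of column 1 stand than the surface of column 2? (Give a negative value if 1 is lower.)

0.744 km

For any compensation level in the mantle, the mantle terms cancel and isostasy reduces to e = (Σt_1 − Σt_2) − (Σ(ρt)_1 − Σ(ρt)_2) / ρ_m.
Σt_1 = 28.71 km; Σt_2 = 31.84 km; Σ(ρt)_1 = 75.0862; Σ(ρt)_2 = 87.56 (in km·g/cm³).
e = (28.71 − 31.84) − (75.0862 − 87.56) / 3.22 = 0.744 km.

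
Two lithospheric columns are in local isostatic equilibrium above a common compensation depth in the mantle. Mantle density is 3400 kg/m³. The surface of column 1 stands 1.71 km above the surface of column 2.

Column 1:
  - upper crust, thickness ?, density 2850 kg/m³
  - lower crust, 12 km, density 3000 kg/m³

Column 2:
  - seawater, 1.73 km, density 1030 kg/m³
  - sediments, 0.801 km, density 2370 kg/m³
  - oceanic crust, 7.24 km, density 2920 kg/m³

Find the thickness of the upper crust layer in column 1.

17.1 km

Take the compensation level at the base of the deeper column (depth z_c below the surface of column 1) and equate Σ ρ_i t_i down to z_c; mantle fills any gap and the z_c terms cancel.
Column 1: x×2850 + 12×3000 + (z_c − 12 − x)×3400
Column 2: 1.71×0 + 1.73×1030 + 0.801×2370 + 7.24×2920 + (z_c − 1.71 − 9.771)×3400
The z_c×3400 term appears on both sides and cancels. Collect the known terms of each column as K = Σ(ρt)_known − 3400 × (depth of known layers): K_1 = 36000 − 3400×12 = −4800; K_2 = 24821.07 − 3400×(1.71 + 9.771) = −14214.33.
Balance: K_1 − x×(3400 − 2850) = K_2, so x = (K_1 − K_2)/(3400 − 2850) = 9414.33/550 = 17.1 km.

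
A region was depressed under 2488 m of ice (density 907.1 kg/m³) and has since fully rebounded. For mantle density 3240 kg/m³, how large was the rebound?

Removing the load lets mantle flow back in; uplift u satisfies ρ_ice t = ρ_m u.
u = t ρ_ice/ρ_m = 2488 m × 907.1/3240 = 697 m.

697 m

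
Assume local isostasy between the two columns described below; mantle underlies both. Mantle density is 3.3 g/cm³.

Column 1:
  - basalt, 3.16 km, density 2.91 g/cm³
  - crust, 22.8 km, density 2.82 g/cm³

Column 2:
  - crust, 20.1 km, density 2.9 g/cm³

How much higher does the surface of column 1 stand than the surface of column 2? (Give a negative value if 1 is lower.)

1.25 km

For any compensation level in the mantle, the mantle terms cancel and isostasy reduces to e = (Σt_1 − Σt_2) − (Σ(ρt)_1 − Σ(ρt)_2) / ρ_m.
Σt_1 = 25.96 km; Σt_2 = 20.1 km; Σ(ρt)_1 = 73.4916; Σ(ρt)_2 = 58.29 (in km·g/cm³).
e = (25.96 − 20.1) − (73.4916 − 58.29) / 3.3 = 1.25 km.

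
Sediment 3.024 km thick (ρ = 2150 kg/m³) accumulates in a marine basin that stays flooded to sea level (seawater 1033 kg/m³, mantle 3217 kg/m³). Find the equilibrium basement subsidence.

1.55 km

Submarine loading: the sediment displaces seawater, and the subsidence is in turn flooded, so s (ρ_m − ρ_w) = t (ρ_sed − ρ_w).
s = 3.024 km × (2150 − 1033) / (3217 − 1033) = 1.55 km.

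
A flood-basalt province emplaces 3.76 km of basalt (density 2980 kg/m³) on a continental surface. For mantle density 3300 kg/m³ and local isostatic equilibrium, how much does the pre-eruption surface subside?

Subaerial loading: s = t ρ_load / ρ_m.
s = 3.76 km × 2980/3300 = 3.4 km.

3.4 km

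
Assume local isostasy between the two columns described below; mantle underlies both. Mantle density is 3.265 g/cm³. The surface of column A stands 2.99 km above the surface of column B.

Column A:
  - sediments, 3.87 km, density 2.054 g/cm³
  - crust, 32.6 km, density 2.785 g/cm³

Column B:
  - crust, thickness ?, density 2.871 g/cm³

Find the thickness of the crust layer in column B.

26.8 km

Take the compensation level at the base of the deeper column (depth z_c below the surface of column A) and equate Σ ρ_i t_i down to z_c; mantle fills any gap and the z_c terms cancel.
Column A: 3.87×2.054 + 32.6×2.785 + (z_c − 36.47)×3.265
Column B: 2.99×0 + x×2.871 + (z_c − 2.99 − 0 − x)×3.265
The z_c×3.265 term appears on both sides and cancels. Collect the known terms of each column as K = Σ(ρt)_known − 3.265 × (depth of known layers): K_A = 98.73998 − 3.265×36.47 = −20.33457; K_B = 0 − 3.265×(2.99 + 0) = −9.76235.
Balance: K_A = K_B − x×(3.265 − 2.871), so x = (K_B − K_A)/(3.265 − 2.871) = 10.5722/0.394 = 26.8 km.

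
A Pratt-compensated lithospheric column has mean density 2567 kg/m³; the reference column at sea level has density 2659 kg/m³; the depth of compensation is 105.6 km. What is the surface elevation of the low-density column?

3.78 km

ρ_ref D = ρ (D + h) → h = D (ρ_ref − ρ)/ρ.
h = 105.6 km × (2659 − 2567)/2567 = 3.78 km.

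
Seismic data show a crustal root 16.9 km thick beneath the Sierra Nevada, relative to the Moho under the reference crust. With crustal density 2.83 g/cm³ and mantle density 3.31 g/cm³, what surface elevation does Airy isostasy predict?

Equating mass per unit area of the two columns: ρ_c h = (ρ_m − ρ_c) r.
h = r (ρ_m − ρ_c) / ρ_c = 16.9 km × (3.31 − 2.83) / 2.83 = 2.87 km.

2.87 km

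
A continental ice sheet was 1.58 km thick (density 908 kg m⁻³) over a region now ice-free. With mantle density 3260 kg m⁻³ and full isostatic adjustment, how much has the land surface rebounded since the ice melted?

Removing the load lets mantle flow back in; uplift u satisfies ρ_ice t = ρ_m u.
u = t ρ_ice/ρ_m = 1.58 km × 908/3260 = 0.44 km.

0.44 km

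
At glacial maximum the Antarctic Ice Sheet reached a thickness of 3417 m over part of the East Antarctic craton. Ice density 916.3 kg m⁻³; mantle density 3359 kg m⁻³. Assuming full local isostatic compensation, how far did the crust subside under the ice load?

Isostatic balance requires: the ice load ρ_ice t is balanced by mantle displaced below, ρ_m s.
s = t ρ_ice / ρ_m = 3417 m × 916.3/3359 = 932 m.

932 m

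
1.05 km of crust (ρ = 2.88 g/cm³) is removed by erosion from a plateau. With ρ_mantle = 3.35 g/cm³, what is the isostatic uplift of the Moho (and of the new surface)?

Unloading: uplift u = e ρ_c/ρ_m = 1.05 km × 2.88/3.35 = 0.903 km.

0.903 km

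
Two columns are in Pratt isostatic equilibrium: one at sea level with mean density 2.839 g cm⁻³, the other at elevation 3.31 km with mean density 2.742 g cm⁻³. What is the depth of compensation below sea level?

ρ_ref D = ρ (D + h) → D (ρ_ref − ρ) = ρ h.
D = ρ h/(ρ_ref − ρ) = 2.742 × 3.31 km/(2.839 − 2.742) = 93.6 km.

93.6 km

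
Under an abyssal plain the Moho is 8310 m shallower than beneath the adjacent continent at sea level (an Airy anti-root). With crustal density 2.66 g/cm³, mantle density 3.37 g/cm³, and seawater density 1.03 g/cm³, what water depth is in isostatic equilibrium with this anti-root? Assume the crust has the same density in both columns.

3620 m

Replacing a thickness d of crust by seawater at the top must be balanced by replacing crust with mantle at the base: d (ρ_c − ρ_w) = a (ρ_m − ρ_c).
d = a (ρ_m − ρ_c)/(ρ_c − ρ_w) = 8310 m × 0.71/1.63 = 3620 m.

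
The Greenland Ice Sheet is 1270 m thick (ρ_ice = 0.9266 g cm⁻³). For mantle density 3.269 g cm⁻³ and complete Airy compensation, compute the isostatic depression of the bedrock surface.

In Airy isostatic equilibrium: the ice load ρ_ice t is balanced by mantle displaced below, ρ_m s.
s = t ρ_ice / ρ_m = 1270 m × 0.9266/3.269 = 360 m.

360 m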